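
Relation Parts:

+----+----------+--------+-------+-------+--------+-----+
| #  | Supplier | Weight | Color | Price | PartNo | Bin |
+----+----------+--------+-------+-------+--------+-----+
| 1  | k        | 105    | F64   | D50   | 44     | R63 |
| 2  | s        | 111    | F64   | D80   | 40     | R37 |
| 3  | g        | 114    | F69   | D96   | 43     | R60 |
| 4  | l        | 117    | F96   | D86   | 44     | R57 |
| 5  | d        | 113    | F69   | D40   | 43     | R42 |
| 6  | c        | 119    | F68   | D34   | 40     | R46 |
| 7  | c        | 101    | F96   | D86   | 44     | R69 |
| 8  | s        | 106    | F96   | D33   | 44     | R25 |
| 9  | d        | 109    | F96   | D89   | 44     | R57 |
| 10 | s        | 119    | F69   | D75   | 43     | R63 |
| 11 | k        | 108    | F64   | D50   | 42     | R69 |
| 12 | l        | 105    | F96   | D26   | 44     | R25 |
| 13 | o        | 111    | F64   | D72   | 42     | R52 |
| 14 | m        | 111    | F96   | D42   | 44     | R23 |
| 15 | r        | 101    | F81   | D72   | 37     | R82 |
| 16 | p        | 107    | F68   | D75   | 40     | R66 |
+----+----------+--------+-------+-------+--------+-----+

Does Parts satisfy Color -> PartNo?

Color=F64: rows 1, 2, 11, 13 → PartNo takes values {44, 40, 42} — violation
Color=F69: rows 3, 5, 10 → PartNo = 43, 43, 43 ✓
Color=F96: rows 4, 7, 8, 9, 12, 14 → PartNo = 44, 44, 44, 44, 44, 44 ✓
Color=F68: rows 6, 16 → PartNo = 40, 40 ✓
Color=F81: row 15 → PartNo = 37 ✓
Two rows agree on Color but differ on PartNo, so Color -> PartNo does not hold.

No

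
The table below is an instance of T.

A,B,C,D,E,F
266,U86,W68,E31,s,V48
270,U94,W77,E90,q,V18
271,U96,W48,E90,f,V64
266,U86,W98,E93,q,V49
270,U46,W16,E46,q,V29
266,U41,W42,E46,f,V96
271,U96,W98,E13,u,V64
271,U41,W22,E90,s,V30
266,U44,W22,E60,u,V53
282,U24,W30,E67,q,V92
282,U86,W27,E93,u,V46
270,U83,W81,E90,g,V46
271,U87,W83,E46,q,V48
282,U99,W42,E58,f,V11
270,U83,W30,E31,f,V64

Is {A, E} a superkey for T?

No

Two distinct rows share (A=270, E=q), so {A, E} does not determine every attribute — not a superkey.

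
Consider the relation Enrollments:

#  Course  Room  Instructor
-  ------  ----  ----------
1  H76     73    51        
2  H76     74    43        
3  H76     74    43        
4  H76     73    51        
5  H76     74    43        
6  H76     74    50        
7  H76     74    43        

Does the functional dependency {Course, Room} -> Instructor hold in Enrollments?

(Course=H76, Room=73): rows 1, 4 → Instructor = 51, 51 ✓
(Course=H76, Room=74): rows 2, 3, 5, 6, 7 → Instructor takes values {43, 50} — violation
Two rows agree on {Course, Room} but differ on Instructor, so {Course, Room} -> Instructor does not hold.

No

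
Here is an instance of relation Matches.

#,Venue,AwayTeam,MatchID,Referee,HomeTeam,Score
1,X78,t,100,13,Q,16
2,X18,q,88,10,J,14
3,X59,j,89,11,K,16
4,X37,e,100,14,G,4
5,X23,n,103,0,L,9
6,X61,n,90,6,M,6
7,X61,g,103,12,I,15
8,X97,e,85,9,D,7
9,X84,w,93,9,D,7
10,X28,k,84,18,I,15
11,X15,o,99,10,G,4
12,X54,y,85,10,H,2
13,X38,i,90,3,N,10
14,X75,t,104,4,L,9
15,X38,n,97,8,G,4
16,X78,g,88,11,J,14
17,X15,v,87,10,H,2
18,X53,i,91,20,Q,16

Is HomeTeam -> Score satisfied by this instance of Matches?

HomeTeam=Q: rows 1, 18 → Score = 16, 16 ✓
HomeTeam=J: rows 2, 16 → Score = 14, 14 ✓
HomeTeam=K: row 3 → Score = 16 ✓
HomeTeam=G: rows 4, 11, 15 → Score = 4, 4, 4 ✓
HomeTeam=L: rows 5, 14 → Score = 9, 9 ✓
HomeTeam=M: row 6 → Score = 6 ✓
HomeTeam=I: rows 7, 10 → Score = 15, 15 ✓
HomeTeam=D: rows 8, 9 → Score = 7, 7 ✓
HomeTeam=H: rows 12, 17 → Score = 2, 2 ✓
HomeTeam=N: row 13 → Score = 10 ✓
Every HomeTeam value is associated with a single Score value, so HomeTeam -> Score holds.

Yes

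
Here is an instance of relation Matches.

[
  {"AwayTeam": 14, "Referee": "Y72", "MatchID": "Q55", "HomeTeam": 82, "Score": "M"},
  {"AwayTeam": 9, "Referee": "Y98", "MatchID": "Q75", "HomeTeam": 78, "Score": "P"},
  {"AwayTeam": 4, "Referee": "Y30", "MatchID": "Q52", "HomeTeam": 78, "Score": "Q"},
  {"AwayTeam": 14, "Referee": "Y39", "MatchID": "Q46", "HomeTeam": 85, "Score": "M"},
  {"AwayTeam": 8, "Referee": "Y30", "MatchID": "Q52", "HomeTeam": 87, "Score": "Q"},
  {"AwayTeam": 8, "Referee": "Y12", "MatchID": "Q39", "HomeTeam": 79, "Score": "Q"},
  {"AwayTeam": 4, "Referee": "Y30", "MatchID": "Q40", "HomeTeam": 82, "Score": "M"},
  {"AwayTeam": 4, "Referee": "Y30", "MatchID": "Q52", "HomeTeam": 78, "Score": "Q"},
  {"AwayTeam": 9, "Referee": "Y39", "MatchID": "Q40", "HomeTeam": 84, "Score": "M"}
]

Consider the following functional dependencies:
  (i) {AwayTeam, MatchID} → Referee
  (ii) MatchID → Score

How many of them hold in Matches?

2

(i) {AwayTeam, MatchID} → Referee: every LHS value maps to a single RHS value — holds.
(ii) MatchID → Score: every LHS value maps to a single RHS value — holds.
2 of the 2 dependencies hold.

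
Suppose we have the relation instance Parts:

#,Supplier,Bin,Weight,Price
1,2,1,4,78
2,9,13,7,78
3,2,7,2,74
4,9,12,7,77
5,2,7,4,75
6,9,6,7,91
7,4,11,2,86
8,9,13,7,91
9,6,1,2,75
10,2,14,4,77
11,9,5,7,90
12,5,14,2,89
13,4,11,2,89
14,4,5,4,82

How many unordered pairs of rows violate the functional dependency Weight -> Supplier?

12

Weight=4: violating pairs (1,14), (5,14), (10,14) — 3 pairs.
Weight=7: all 5 rows agree on Supplier — 0 pairs.
Weight=2: violating pairs (3,7), (3,9), (3,12), (3,13), (7,9), (7,12), (9,12), (9,13), (12,13) — 9 pairs.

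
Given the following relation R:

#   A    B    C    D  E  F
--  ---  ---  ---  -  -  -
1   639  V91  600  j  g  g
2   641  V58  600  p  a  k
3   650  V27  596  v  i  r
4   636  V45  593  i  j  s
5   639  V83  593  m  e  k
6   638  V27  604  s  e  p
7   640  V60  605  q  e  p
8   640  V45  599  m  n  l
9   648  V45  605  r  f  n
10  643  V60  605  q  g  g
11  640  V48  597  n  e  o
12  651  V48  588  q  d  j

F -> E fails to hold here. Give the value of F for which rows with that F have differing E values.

k

F=g: rows 1, 10 → E = g, g ✓
F=k: rows 2, 5 → E takes values {a, e} — violation
F=r: row 3 → E = i ✓
F=s: row 4 → E = j ✓
F=p: rows 6, 7 → E = e, e ✓
F=l: row 8 → E = n ✓
F=n: row 9 → E = f ✓
F=o: row 11 → E = e ✓
F=j: row 12 → E = d ✓
The only F value with inconsistent E is F=k.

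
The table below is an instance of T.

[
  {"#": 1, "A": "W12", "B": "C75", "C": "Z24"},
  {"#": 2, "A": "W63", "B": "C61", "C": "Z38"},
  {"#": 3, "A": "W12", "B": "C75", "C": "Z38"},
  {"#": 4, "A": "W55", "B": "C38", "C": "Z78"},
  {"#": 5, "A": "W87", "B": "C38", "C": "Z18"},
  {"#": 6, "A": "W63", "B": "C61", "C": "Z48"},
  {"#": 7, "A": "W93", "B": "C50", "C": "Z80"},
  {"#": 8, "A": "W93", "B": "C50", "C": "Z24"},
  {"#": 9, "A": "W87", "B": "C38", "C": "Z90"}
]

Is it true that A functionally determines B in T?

Yes

A=W12: rows 1, 3 → B = C75, C75 ✓
A=W63: rows 2, 6 → B = C61, C61 ✓
A=W55: row 4 → B = C38 ✓
A=W87: rows 5, 9 → B = C38, C38 ✓
A=W93: rows 7, 8 → B = C50, C50 ✓
Every A value is associated with a single B value, so A → B holds.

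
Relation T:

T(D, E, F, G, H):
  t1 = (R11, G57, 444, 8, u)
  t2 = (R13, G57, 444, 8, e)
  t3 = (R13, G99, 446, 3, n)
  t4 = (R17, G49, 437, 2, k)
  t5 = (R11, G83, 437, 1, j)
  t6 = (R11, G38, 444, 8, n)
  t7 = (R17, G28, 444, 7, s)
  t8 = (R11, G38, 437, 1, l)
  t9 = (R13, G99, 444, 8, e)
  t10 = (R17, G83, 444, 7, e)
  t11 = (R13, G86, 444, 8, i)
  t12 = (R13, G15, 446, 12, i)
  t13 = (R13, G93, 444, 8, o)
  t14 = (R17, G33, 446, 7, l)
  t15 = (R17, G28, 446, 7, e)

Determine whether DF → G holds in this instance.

(D=R11, F=444): rows 1, 6 → G = 8, 8 ✓
(D=R13, F=444): rows 2, 9, 11, 13 → G = 8, 8, 8, 8 ✓
(D=R13, F=446): rows 3, 12 → G takes values {3, 12} — violation
(D=R17, F=437): row 4 → G = 2 ✓
(D=R11, F=437): rows 5, 8 → G = 1, 1 ✓
(D=R17, F=444): rows 7, 10 → G = 7, 7 ✓
(D=R17, F=446): rows 14, 15 → G = 7, 7 ✓
Two rows agree on DF but differ on G, so DF → G does not hold.

No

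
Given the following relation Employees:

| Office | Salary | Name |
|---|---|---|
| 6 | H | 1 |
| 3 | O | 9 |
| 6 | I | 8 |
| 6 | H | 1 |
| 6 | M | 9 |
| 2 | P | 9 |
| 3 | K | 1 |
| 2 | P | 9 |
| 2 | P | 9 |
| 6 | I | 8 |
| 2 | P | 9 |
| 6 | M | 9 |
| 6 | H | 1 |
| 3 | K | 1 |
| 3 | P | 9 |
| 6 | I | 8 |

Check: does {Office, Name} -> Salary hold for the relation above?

(Office=6, Name=1): 3 rows → Salary = H, H, H ✓
(Office=3, Name=9): 2 rows → Salary takes values {O, P} — violation
(Office=6, Name=8): 3 rows → Salary = I, I, I ✓
(Office=6, Name=9): 2 rows → Salary = M, M ✓
(Office=2, Name=9): 4 rows → Salary = P, P, P, P ✓
(Office=3, Name=1): 2 rows → Salary = K, K ✓
Two rows agree on {Office, Name} but differ on Salary, so {Office, Name} -> Salary does not hold.

No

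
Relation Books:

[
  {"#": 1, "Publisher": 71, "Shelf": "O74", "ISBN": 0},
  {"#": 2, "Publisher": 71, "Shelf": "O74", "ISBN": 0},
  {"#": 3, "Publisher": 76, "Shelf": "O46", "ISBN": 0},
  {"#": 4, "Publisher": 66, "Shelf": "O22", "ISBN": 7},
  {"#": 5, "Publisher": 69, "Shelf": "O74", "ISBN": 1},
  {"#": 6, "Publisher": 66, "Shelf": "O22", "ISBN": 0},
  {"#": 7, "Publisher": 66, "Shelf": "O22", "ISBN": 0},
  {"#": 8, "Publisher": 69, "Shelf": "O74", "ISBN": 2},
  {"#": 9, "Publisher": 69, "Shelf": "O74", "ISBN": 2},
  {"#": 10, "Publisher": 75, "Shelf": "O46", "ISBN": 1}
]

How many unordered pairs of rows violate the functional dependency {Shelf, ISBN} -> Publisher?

0

(Shelf=O74, ISBN=0): all 2 rows agree on Publisher — 0 pairs.
(Shelf=O22, ISBN=0): all 2 rows agree on Publisher — 0 pairs.
(Shelf=O74, ISBN=2): all 2 rows agree on Publisher — 0 pairs.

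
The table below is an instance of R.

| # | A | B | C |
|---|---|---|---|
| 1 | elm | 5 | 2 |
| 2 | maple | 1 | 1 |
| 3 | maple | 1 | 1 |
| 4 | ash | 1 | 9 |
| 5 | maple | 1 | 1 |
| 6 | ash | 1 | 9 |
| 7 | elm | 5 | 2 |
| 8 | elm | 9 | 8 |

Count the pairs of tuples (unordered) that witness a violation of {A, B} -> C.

(A=elm, B=5): all 2 rows agree on C — 0 pairs.
(A=maple, B=1): all 3 rows agree on C — 0 pairs.
(A=ash, B=1): all 2 rows agree on C — 0 pairs.

0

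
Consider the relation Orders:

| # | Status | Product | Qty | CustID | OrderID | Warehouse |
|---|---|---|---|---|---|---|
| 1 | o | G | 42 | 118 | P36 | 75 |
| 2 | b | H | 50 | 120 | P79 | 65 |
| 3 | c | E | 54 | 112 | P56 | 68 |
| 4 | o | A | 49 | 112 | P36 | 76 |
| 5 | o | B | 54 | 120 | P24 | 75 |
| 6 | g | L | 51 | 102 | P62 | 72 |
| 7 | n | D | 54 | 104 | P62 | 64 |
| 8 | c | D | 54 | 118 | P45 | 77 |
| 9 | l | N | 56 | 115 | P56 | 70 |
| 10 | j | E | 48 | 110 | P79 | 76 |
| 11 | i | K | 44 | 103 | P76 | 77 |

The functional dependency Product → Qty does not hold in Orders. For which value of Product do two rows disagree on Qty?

E

Product=G: row 1 → Qty = 42 ✓
Product=H: row 2 → Qty = 50 ✓
Product=E: rows 3, 10 → Qty takes values {54, 48} — violation
Product=A: row 4 → Qty = 49 ✓
Product=B: row 5 → Qty = 54 ✓
Product=L: row 6 → Qty = 51 ✓
Product=D: rows 7, 8 → Qty = 54, 54 ✓
Product=N: row 9 → Qty = 56 ✓
Product=K: row 11 → Qty = 44 ✓
The only Product value with inconsistent Qty is Product=E.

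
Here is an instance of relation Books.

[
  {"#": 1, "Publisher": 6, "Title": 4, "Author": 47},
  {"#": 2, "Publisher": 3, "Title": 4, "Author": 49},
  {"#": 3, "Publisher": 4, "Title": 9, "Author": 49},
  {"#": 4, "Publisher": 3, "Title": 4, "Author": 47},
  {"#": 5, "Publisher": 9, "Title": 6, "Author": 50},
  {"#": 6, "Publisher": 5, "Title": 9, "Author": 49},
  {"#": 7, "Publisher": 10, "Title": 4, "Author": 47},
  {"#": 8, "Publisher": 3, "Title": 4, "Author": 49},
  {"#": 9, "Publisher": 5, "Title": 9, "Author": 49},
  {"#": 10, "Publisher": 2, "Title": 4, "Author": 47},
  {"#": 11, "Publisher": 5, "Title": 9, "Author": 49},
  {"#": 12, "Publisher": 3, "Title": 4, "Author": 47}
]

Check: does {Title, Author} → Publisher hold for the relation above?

No

(Title=4, Author=47): rows 1, 4, 7, 10, 12 → Publisher takes values {6, 3, 10, 2} — violation
(Title=4, Author=49): rows 2, 8 → Publisher = 3, 3 ✓
(Title=9, Author=49): rows 3, 6, 9, 11 → Publisher takes values {4, 5} — violation
(Title=6, Author=50): row 5 → Publisher = 9 ✓
Two rows agree on {Title, Author} but differ on Publisher, so {Title, Author} → Publisher does not hold.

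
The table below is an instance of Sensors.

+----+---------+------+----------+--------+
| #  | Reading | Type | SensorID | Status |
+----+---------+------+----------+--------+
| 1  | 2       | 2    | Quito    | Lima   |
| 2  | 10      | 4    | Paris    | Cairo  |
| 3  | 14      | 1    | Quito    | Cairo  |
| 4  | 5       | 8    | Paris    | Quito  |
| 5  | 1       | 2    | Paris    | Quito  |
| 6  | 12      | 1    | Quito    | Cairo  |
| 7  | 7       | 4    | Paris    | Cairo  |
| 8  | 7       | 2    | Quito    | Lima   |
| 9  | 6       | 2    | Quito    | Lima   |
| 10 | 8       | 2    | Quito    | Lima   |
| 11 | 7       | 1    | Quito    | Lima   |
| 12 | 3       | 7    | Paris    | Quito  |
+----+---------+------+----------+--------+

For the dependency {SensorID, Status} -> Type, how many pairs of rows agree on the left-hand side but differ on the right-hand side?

7

(SensorID=Quito, Status=Lima): violating pairs (1,11), (8,11), (9,11), (10,11) — 4 pairs.
(SensorID=Paris, Status=Cairo): all 2 rows agree on Type — 0 pairs.
(SensorID=Quito, Status=Cairo): all 2 rows agree on Type — 0 pairs.
(SensorID=Paris, Status=Quito): violating pairs (4,5), (4,12), (5,12) — 3 pairs.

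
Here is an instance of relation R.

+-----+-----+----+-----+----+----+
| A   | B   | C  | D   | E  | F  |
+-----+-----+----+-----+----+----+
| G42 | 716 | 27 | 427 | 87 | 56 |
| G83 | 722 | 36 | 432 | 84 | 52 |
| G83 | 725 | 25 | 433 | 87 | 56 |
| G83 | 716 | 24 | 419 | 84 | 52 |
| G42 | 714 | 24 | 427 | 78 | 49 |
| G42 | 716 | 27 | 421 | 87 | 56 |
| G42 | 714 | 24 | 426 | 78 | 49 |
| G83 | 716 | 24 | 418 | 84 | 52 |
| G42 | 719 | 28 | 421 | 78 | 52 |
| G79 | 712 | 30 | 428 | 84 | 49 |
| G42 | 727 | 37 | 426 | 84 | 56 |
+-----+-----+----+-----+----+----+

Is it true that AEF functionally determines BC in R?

(A=G42, E=87, F=56): 2 rows → {B,C} = (716, 27), (716, 27) ✓
(A=G83, E=84, F=52): 3 rows → {B,C} takes values {(722, 36), (716, 24)} — violation
(A=G83, E=87, F=56): 1 row → {B,C} = (725, 25) ✓
(A=G42, E=78, F=49): 2 rows → {B,C} = (714, 24), (714, 24) ✓
(A=G42, E=78, F=52): 1 row → {B,C} = (719, 28) ✓
(A=G79, E=84, F=49): 1 row → {B,C} = (712, 30) ✓
(A=G42, E=84, F=56): 1 row → {B,C} = (727, 37) ✓
Two rows agree on AEF but differ on BC, so AEF -> BC does not hold.

No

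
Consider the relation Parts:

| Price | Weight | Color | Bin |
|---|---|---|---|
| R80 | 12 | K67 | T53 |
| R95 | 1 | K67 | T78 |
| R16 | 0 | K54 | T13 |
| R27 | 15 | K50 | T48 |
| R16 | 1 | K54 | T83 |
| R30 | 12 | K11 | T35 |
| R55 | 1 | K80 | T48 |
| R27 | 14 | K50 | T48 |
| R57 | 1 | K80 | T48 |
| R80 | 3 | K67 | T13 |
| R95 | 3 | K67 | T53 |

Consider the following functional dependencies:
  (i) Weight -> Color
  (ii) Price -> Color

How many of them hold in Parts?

1

(i) Weight -> Color: Weight=12: 2 rows → Color takes values {K67, K11} — violation; Weight=1: 4 rows → Color takes values {K67, K54, K80} — violation — fails.
(ii) Price -> Color: every LHS value maps to a single RHS value — holds.
1 of the 2 dependencies holds.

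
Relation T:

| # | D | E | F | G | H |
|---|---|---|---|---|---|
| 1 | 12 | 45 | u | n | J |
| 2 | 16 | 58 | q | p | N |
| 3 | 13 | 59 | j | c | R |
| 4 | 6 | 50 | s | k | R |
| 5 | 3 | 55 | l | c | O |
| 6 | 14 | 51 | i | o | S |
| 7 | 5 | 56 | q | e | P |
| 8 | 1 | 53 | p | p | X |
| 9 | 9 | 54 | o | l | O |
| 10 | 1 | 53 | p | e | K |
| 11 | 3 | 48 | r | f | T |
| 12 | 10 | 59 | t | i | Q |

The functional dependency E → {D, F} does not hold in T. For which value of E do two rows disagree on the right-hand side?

E=45: row 1 → {D,F} = (12, u) ✓
E=58: row 2 → {D,F} = (16, q) ✓
E=59: rows 3, 12 → {D,F} takes values {(13, j), (10, t)} — violation
E=50: row 4 → {D,F} = (6, s) ✓
E=55: row 5 → {D,F} = (3, l) ✓
E=51: row 6 → {D,F} = (14, i) ✓
E=56: row 7 → {D,F} = (5, q) ✓
E=53: rows 8, 10 → {D,F} = (1, p), (1, p) ✓
E=54: row 9 → {D,F} = (9, o) ✓
E=48: row 11 → {D,F} = (3, r) ✓
The only E value with inconsistent RHS is E=59.

59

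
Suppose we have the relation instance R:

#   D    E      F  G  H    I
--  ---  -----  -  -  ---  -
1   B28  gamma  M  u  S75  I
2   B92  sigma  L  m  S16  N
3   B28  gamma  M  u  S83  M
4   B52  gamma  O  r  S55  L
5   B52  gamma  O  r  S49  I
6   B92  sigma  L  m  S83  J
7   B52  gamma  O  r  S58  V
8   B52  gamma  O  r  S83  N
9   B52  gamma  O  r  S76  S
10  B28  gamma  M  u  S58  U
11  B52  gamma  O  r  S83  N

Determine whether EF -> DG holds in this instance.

Yes

(E=gamma, F=M): rows 1, 3, 10 → {D,G} = (B28, u), (B28, u), (B28, u) ✓
(E=sigma, F=L): rows 2, 6 → {D,G} = (B92, m), (B92, m) ✓
(E=gamma, F=O): rows 4, 5, 7, 8, 9, 11 → {D,G} = (B52, r), (B52, r), (B52, r), (B52, r), (B52, r), (B52, r) ✓
Every EF value is associated with a single DG value, so EF -> DG holds.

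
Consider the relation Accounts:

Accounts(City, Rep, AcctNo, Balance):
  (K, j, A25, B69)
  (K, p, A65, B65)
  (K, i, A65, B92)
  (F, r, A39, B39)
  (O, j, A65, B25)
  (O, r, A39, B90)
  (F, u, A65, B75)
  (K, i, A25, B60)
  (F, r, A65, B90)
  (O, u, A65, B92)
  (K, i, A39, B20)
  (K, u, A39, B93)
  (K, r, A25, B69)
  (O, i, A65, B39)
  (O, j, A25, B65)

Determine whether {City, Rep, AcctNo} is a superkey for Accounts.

Yes

All 15 rows have distinct {City, Rep, AcctNo} values, so {City, Rep, AcctNo} → (all attributes) holds and {City, Rep, AcctNo} is a superkey.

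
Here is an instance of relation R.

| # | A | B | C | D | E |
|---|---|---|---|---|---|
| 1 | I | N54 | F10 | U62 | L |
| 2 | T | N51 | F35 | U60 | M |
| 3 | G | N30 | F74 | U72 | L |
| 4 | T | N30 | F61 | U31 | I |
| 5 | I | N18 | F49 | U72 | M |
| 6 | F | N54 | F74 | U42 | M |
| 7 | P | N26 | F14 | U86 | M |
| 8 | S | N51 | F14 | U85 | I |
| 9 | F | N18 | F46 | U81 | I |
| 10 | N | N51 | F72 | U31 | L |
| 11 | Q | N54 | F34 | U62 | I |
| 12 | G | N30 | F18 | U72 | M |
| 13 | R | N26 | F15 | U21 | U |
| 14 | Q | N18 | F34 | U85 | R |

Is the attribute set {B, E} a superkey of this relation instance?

All 14 rows have distinct {B, E} values, so {B, E} → (all attributes) holds and {B, E} is a superkey.

Yes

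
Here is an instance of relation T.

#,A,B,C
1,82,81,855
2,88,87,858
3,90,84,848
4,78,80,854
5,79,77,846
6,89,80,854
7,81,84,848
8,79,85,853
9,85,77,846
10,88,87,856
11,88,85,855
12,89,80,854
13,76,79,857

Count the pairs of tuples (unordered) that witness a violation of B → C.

B=87: violating pairs (2,10) — 1 pair.
B=84: all 2 rows agree on C — 0 pairs.
B=80: all 3 rows agree on C — 0 pairs.
B=77: all 2 rows agree on C — 0 pairs.
B=85: violating pairs (8,11) — 1 pair.

2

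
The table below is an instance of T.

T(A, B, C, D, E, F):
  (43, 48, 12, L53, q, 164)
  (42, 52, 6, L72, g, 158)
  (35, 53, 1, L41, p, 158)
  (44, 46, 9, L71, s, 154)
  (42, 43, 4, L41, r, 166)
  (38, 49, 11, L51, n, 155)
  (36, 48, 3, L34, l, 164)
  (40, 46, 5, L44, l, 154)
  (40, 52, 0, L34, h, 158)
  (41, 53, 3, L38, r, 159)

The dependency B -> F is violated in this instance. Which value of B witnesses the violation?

B=48: 2 rows → F = 164, 164 ✓
B=52: 2 rows → F = 158, 158 ✓
B=53: 2 rows → F takes values {158, 159} — violation
B=46: 2 rows → F = 154, 154 ✓
B=43: 1 row → F = 166 ✓
B=49: 1 row → F = 155 ✓
The only B value with inconsistent F is B=53.

53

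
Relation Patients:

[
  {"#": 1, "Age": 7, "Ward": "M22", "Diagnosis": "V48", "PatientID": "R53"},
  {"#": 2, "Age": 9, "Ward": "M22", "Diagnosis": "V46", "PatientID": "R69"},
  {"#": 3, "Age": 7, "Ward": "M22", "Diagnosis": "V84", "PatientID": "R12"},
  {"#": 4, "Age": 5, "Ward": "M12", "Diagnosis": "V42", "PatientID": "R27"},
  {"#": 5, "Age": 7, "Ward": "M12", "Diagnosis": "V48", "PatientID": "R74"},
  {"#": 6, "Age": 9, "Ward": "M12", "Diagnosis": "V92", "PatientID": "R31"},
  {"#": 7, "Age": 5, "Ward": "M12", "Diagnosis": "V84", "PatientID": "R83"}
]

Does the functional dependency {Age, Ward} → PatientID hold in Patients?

No

(Age=7, Ward=M22): rows 1, 3 → PatientID takes values {R53, R12} — violation
(Age=9, Ward=M22): row 2 → PatientID = R69 ✓
(Age=5, Ward=M12): rows 4, 7 → PatientID takes values {R27, R83} — violation
(Age=7, Ward=M12): row 5 → PatientID = R74 ✓
(Age=9, Ward=M12): row 6 → PatientID = R31 ✓
Two rows agree on {Age, Ward} but differ on PatientID, so {Age, Ward} → PatientID does not hold.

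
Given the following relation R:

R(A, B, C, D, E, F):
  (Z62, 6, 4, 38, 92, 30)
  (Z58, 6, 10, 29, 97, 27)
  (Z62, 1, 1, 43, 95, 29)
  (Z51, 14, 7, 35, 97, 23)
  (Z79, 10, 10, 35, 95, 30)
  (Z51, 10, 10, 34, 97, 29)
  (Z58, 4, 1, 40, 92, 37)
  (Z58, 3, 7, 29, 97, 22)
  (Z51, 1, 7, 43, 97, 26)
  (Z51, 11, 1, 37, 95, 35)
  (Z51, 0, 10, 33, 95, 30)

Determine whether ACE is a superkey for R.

Two distinct rows share (A=Z51, C=7, E=97), so ACE does not determine every attribute — not a superkey.

No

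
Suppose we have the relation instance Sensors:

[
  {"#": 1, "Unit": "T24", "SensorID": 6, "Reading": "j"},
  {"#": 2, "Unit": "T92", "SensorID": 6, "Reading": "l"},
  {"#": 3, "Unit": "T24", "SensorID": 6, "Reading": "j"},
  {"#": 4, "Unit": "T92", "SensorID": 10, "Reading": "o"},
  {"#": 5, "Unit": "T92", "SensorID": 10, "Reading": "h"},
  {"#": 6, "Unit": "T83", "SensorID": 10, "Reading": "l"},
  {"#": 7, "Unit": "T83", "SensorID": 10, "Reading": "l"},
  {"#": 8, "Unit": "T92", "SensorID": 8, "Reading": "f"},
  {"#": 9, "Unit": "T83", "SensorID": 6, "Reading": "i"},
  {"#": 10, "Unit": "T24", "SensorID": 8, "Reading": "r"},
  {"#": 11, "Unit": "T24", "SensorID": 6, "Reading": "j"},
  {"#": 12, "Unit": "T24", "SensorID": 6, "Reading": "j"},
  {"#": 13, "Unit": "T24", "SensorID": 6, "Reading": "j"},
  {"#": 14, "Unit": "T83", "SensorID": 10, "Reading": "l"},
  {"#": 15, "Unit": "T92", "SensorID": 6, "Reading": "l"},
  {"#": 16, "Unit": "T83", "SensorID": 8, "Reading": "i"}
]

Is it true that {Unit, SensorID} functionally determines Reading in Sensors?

(Unit=T24, SensorID=6): rows 1, 3, 11, 12, 13 → Reading = j, j, j, j, j ✓
(Unit=T92, SensorID=6): rows 2, 15 → Reading = l, l ✓
(Unit=T92, SensorID=10): rows 4, 5 → Reading takes values {o, h} — violation
(Unit=T83, SensorID=10): rows 6, 7, 14 → Reading = l, l, l ✓
(Unit=T92, SensorID=8): row 8 → Reading = f ✓
(Unit=T83, SensorID=6): row 9 → Reading = i ✓
(Unit=T24, SensorID=8): row 10 → Reading = r ✓
(Unit=T83, SensorID=8): row 16 → Reading = i ✓
Two rows agree on {Unit, SensorID} but differ on Reading, so {Unit, SensorID} -> Reading does not hold.

No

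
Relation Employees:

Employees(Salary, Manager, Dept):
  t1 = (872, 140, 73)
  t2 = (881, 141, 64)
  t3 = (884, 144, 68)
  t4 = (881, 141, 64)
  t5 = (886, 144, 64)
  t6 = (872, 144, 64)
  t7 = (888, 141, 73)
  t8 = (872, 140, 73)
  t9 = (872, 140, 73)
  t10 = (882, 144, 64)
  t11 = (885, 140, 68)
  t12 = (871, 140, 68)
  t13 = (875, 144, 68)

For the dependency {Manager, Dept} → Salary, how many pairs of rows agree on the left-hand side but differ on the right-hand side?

5

(Manager=140, Dept=73): all 3 rows agree on Salary — 0 pairs.
(Manager=141, Dept=64): all 2 rows agree on Salary — 0 pairs.
(Manager=144, Dept=68): violating pairs (3,13) — 1 pair.
(Manager=144, Dept=64): violating pairs (5,6), (5,10), (6,10) — 3 pairs.
(Manager=140, Dept=68): violating pairs (11,12) — 1 pair.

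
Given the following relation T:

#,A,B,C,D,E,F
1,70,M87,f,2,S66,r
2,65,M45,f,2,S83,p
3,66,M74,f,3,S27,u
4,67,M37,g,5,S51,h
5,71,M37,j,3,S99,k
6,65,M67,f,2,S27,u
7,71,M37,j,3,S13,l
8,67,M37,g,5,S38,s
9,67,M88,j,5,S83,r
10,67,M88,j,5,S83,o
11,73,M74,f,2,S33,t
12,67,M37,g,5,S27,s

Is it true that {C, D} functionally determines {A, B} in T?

(C=f, D=2): rows 1, 2, 6, 11 → {A,B} takes values {(70, M87), (65, M45), (65, M67), (73, M74)} — violation
(C=f, D=3): row 3 → {A,B} = (66, M74) ✓
(C=g, D=5): rows 4, 8, 12 → {A,B} = (67, M37), (67, M37), (67, M37) ✓
(C=j, D=3): rows 5, 7 → {A,B} = (71, M37), (71, M37) ✓
(C=j, D=5): rows 9, 10 → {A,B} = (67, M88), (67, M88) ✓
Two rows agree on {C, D} but differ on {A, B}, so {C, D} → {A, B} does not hold.

No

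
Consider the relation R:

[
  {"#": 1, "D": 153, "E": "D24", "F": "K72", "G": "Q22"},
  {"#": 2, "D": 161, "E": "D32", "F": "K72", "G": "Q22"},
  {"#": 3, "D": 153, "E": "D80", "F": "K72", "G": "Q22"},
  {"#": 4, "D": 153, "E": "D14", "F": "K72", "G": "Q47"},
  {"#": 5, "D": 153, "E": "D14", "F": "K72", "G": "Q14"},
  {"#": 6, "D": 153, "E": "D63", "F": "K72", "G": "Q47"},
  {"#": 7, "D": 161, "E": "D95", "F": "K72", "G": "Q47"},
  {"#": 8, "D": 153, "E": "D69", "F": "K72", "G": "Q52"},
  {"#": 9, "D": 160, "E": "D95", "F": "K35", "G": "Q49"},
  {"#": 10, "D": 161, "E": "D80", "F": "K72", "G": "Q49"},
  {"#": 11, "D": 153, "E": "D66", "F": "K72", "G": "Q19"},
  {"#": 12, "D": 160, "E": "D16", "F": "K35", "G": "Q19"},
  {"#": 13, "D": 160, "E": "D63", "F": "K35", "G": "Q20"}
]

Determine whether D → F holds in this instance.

Yes

D=153: rows 1, 3, 4, 5, 6, 8, 11 → F = K72, K72, K72, K72, K72, K72, K72 ✓
D=161: rows 2, 7, 10 → F = K72, K72, K72 ✓
D=160: rows 9, 12, 13 → F = K35, K35, K35 ✓
Every D value is associated with a single F value, so D → F holds.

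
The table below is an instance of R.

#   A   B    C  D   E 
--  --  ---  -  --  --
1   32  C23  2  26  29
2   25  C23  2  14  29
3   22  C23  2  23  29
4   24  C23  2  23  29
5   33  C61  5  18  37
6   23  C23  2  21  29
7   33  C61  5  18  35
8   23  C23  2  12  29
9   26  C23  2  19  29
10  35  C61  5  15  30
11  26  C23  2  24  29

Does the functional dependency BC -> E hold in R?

(B=C23, C=2): rows 1, 2, 3, 4, 6, 8, 9, 11 → E = 29, 29, 29, 29, 29, 29, 29, 29 ✓
(B=C61, C=5): rows 5, 7, 10 → E takes values {37, 35, 30} — violation
Two rows agree on BC but differ on E, so BC -> E does not hold.

No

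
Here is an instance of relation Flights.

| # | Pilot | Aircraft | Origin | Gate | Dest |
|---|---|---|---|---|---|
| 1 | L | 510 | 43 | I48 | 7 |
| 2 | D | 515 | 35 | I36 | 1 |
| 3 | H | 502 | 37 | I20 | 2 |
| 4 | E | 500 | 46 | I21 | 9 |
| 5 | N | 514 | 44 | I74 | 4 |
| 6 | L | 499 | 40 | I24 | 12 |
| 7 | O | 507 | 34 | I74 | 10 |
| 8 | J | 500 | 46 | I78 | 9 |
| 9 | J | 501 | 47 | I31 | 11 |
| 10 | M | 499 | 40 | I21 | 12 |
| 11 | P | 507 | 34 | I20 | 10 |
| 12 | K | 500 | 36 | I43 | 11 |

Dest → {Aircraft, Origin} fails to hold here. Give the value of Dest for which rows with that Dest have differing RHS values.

Dest=7: row 1 → {Aircraft,Origin} = (510, 43) ✓
Dest=1: row 2 → {Aircraft,Origin} = (515, 35) ✓
Dest=2: row 3 → {Aircraft,Origin} = (502, 37) ✓
Dest=9: rows 4, 8 → {Aircraft,Origin} = (500, 46), (500, 46) ✓
Dest=4: row 5 → {Aircraft,Origin} = (514, 44) ✓
Dest=12: rows 6, 10 → {Aircraft,Origin} = (499, 40), (499, 40) ✓
Dest=10: rows 7, 11 → {Aircraft,Origin} = (507, 34), (507, 34) ✓
Dest=11: rows 9, 12 → {Aircraft,Origin} takes values {(501, 47), (500, 36)} — violation
The only Dest value with inconsistent RHS is Dest=11.

11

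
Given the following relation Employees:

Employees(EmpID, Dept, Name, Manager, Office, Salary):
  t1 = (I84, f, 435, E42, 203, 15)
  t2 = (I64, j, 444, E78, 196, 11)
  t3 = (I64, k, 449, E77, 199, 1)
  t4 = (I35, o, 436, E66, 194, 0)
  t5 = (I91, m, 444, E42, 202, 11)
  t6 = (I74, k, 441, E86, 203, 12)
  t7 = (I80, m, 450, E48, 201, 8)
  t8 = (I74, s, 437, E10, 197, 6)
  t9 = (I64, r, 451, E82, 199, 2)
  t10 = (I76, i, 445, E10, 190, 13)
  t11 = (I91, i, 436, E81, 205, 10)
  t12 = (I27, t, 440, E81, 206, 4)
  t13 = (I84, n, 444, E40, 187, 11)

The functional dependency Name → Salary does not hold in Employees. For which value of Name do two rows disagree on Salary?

Name=435: row 1 → Salary = 15 ✓
Name=444: rows 2, 5, 13 → Salary = 11, 11, 11 ✓
Name=449: row 3 → Salary = 1 ✓
Name=436: rows 4, 11 → Salary takes values {0, 10} — violation
Name=441: row 6 → Salary = 12 ✓
Name=450: row 7 → Salary = 8 ✓
Name=437: row 8 → Salary = 6 ✓
Name=451: row 9 → Salary = 2 ✓
Name=445: row 10 → Salary = 13 ✓
Name=440: row 12 → Salary = 4 ✓
The only Name value with inconsistent Salary is Name=436.

436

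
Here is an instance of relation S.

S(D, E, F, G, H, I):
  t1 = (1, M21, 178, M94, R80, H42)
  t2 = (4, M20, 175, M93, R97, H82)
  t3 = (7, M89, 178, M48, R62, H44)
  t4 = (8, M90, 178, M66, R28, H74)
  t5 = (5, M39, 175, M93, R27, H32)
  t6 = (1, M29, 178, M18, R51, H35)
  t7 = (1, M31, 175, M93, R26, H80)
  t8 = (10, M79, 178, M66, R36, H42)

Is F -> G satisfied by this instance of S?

F=178: rows 1, 3, 4, 6, 8 → G takes values {M94, M48, M66, M18} — violation
F=175: rows 2, 5, 7 → G = M93, M93, M93 ✓
Two rows agree on F but differ on G, so F -> G does not hold.

No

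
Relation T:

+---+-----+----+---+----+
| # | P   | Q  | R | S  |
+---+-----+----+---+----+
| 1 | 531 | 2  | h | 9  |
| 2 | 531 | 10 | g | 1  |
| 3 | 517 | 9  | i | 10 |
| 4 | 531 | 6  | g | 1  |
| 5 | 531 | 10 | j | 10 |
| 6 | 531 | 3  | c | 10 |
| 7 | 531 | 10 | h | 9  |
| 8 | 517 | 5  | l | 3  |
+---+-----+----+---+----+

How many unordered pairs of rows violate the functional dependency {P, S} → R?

1

(P=531, S=9): all 2 rows agree on R — 0 pairs.
(P=531, S=1): all 2 rows agree on R — 0 pairs.
(P=531, S=10): violating pairs (5,6) — 1 pair.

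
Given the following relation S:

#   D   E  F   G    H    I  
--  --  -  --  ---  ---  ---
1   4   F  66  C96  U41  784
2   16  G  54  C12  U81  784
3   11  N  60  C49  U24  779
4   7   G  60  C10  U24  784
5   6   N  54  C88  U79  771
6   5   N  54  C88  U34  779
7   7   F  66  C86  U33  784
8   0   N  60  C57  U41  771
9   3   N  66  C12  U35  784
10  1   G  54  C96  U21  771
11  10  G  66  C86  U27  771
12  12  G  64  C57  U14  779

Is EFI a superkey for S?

Rows 1 and 7 have the same EFI value (E=F, F=66, I=784) but are distinct tuples, so EFI does not determine every attribute — not a superkey.

No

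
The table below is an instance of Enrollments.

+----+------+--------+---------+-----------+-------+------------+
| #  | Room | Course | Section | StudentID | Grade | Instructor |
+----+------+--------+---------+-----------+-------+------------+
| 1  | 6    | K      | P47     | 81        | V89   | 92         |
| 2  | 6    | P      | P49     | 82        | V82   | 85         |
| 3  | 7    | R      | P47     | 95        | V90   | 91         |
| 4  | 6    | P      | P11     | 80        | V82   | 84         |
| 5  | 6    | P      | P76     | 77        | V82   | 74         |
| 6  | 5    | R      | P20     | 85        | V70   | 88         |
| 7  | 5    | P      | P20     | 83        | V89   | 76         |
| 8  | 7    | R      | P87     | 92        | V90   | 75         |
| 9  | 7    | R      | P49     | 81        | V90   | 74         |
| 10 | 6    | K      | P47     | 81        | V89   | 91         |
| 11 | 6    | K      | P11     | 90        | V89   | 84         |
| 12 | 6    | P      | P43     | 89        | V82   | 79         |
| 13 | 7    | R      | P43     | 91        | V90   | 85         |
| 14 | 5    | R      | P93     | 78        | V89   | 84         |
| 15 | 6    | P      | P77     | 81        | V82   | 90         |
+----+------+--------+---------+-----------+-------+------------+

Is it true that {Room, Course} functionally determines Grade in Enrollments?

No

(Room=6, Course=K): rows 1, 10, 11 → Grade = V89, V89, V89 ✓
(Room=6, Course=P): rows 2, 4, 5, 12, 15 → Grade = V82, V82, V82, V82, V82 ✓
(Room=7, Course=R): rows 3, 8, 9, 13 → Grade = V90, V90, V90, V90 ✓
(Room=5, Course=R): rows 6, 14 → Grade takes values {V70, V89} — violation
(Room=5, Course=P): row 7 → Grade = V89 ✓
Two rows agree on {Room, Course} but differ on Grade, so {Room, Course} -> Grade does not hold.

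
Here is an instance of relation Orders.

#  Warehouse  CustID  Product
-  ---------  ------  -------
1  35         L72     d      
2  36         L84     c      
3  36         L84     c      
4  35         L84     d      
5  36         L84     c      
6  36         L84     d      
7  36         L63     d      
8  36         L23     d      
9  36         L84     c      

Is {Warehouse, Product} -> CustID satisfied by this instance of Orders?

(Warehouse=35, Product=d): rows 1, 4 → CustID takes values {L72, L84} — violation
(Warehouse=36, Product=c): rows 2, 3, 5, 9 → CustID = L84, L84, L84, L84 ✓
(Warehouse=36, Product=d): rows 6, 7, 8 → CustID takes values {L84, L63, L23} — violation
Two rows agree on {Warehouse, Product} but differ on CustID, so {Warehouse, Product} -> CustID does not hold.

No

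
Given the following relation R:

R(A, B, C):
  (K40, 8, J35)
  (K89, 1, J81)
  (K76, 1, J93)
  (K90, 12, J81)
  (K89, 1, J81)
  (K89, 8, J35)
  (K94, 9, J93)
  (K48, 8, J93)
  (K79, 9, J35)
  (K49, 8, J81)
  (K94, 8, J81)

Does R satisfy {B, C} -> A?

No

(B=8, C=J35): 2 rows → A takes values {K40, K89} — violation
(B=1, C=J81): 2 rows → A = K89, K89 ✓
(B=1, C=J93): 1 row → A = K76 ✓
(B=12, C=J81): 1 row → A = K90 ✓
(B=9, C=J93): 1 row → A = K94 ✓
(B=8, C=J93): 1 row → A = K48 ✓
(B=9, C=J35): 1 row → A = K79 ✓
(B=8, C=J81): 2 rows → A takes values {K49, K94} — violation
Two rows agree on {B, C} but differ on A, so {B, C} -> A does not hold.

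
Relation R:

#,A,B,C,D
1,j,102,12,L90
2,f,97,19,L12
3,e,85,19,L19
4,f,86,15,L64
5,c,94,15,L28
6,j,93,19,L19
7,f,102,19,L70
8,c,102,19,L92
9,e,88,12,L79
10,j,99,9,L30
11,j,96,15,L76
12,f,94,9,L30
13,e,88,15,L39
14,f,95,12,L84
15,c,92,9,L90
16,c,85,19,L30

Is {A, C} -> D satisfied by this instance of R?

No

(A=j, C=12): row 1 → D = L90 ✓
(A=f, C=19): rows 2, 7 → D takes values {L12, L70} — violation
(A=e, C=19): row 3 → D = L19 ✓
(A=f, C=15): row 4 → D = L64 ✓
(A=c, C=15): row 5 → D = L28 ✓
(A=j, C=19): row 6 → D = L19 ✓
(A=c, C=19): rows 8, 16 → D takes values {L92, L30} — violation
(A=e, C=12): row 9 → D = L79 ✓
(A=j, C=9): row 10 → D = L30 ✓
(A=j, C=15): row 11 → D = L76 ✓
(A=f, C=9): row 12 → D = L30 ✓
(A=e, C=15): row 13 → D = L39 ✓
(A=f, C=12): row 14 → D = L84 ✓
(A=c, C=9): row 15 → D = L90 ✓
Two rows agree on {A, C} but differ on D, so {A, C} -> D does not hold.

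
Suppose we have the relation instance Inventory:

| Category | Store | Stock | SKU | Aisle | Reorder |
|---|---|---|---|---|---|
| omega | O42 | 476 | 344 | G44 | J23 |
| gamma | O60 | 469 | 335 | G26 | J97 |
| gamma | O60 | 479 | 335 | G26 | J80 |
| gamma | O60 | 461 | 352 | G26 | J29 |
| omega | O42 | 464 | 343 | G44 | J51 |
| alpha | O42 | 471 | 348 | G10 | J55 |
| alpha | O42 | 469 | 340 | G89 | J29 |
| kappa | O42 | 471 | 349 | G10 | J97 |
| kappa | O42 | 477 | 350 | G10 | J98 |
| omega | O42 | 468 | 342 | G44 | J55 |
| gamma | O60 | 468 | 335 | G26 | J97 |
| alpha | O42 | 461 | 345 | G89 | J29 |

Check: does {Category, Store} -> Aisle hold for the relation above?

(Category=omega, Store=O42): 3 rows → Aisle = G44, G44, G44 ✓
(Category=gamma, Store=O60): 4 rows → Aisle = G26, G26, G26, G26 ✓
(Category=alpha, Store=O42): 3 rows → Aisle takes values {G10, G89} — violation
(Category=kappa, Store=O42): 2 rows → Aisle = G10, G10 ✓
Two rows agree on {Category, Store} but differ on Aisle, so {Category, Store} -> Aisle does not hold.

No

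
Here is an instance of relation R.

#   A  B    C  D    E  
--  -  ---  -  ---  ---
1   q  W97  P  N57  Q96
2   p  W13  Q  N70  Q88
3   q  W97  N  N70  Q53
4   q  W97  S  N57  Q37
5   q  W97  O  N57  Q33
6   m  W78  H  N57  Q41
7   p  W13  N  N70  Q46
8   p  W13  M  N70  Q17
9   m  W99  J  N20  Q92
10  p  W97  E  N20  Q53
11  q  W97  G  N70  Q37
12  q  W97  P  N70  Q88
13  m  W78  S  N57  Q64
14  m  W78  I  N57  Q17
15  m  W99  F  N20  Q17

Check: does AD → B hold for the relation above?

(A=q, D=N57): rows 1, 4, 5 → B = W97, W97, W97 ✓
(A=p, D=N70): rows 2, 7, 8 → B = W13, W13, W13 ✓
(A=q, D=N70): rows 3, 11, 12 → B = W97, W97, W97 ✓
(A=m, D=N57): rows 6, 13, 14 → B = W78, W78, W78 ✓
(A=m, D=N20): rows 9, 15 → B = W99, W99 ✓
(A=p, D=N20): row 10 → B = W97 ✓
Every AD value is associated with a single B value, so AD → B holds.

Yes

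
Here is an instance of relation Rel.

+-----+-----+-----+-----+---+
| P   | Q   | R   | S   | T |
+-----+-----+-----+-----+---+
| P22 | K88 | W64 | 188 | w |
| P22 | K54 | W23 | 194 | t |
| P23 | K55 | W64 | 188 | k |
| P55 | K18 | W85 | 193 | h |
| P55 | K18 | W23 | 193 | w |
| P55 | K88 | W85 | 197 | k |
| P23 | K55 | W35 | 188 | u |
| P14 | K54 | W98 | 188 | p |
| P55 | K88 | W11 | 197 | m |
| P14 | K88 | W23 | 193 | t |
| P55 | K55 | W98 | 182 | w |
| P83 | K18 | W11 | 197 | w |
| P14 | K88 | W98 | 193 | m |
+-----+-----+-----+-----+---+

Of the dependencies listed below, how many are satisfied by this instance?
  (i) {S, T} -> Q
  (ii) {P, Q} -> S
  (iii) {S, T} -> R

(i) {S, T} -> Q: every LHS value maps to a single RHS value — holds.
(ii) {P, Q} -> S: every LHS value maps to a single RHS value — holds.
(iii) {S, T} -> R: every LHS value maps to a single RHS value — holds.
3 of the 3 dependencies hold.

3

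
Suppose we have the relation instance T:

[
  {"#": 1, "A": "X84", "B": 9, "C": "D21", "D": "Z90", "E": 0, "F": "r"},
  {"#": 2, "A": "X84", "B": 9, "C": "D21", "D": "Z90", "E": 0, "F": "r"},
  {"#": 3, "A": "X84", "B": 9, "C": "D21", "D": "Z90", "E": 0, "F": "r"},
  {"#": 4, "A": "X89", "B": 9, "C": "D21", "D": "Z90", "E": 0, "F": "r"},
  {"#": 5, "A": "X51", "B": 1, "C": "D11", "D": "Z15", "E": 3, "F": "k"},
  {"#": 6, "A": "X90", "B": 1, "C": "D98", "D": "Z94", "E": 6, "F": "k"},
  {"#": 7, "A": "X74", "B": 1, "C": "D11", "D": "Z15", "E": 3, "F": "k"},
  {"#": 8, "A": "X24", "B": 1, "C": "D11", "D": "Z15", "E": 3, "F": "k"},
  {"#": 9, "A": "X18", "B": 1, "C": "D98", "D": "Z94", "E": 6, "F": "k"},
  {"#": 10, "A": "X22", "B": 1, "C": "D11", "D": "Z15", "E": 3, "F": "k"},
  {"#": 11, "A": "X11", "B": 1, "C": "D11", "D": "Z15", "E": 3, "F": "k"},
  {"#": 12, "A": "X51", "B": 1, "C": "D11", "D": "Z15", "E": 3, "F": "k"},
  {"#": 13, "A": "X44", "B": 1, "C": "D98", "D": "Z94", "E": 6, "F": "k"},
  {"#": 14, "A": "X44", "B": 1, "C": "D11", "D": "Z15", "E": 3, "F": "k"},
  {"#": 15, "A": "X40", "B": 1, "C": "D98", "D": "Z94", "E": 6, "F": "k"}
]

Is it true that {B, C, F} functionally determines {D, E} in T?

Yes

(B=9, C=D21, F=r): rows 1, 2, 3, 4 → {D,E} = (Z90, 0), (Z90, 0), (Z90, 0), (Z90, 0) ✓
(B=1, C=D11, F=k): rows 5, 7, 8, 10, 11, 12, 14 → {D,E} = (Z15, 3), (Z15, 3), (Z15, 3), (Z15, 3), (Z15, 3), (Z15, 3), (Z15, 3) ✓
(B=1, C=D98, F=k): rows 6, 9, 13, 15 → {D,E} = (Z94, 6), (Z94, 6), (Z94, 6), (Z94, 6) ✓
Every {B, C, F} value is associated with a single {D, E} value, so {B, C, F} -> {D, E} holds.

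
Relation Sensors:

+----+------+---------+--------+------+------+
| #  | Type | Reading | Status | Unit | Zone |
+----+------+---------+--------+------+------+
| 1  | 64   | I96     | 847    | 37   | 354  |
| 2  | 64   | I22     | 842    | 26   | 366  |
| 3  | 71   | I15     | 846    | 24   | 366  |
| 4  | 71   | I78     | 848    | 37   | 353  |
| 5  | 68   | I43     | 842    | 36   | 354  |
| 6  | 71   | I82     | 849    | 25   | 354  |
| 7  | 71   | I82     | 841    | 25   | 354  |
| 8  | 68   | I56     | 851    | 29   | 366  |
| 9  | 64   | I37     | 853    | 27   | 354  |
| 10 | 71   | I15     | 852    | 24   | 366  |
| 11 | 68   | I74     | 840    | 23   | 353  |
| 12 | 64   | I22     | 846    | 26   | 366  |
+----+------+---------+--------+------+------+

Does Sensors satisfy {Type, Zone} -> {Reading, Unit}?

No

(Type=64, Zone=354): rows 1, 9 → {Reading,Unit} takes values {(I96, 37), (I37, 27)} — violation
(Type=64, Zone=366): rows 2, 12 → {Reading,Unit} = (I22, 26), (I22, 26) ✓
(Type=71, Zone=366): rows 3, 10 → {Reading,Unit} = (I15, 24), (I15, 24) ✓
(Type=71, Zone=353): row 4 → {Reading,Unit} = (I78, 37) ✓
(Type=68, Zone=354): row 5 → {Reading,Unit} = (I43, 36) ✓
(Type=71, Zone=354): rows 6, 7 → {Reading,Unit} = (I82, 25), (I82, 25) ✓
(Type=68, Zone=366): row 8 → {Reading,Unit} = (I56, 29) ✓
(Type=68, Zone=353): row 11 → {Reading,Unit} = (I74, 23) ✓
Two rows agree on {Type, Zone} but differ on {Reading, Unit}, so {Type, Zone} -> {Reading, Unit} does not hold.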